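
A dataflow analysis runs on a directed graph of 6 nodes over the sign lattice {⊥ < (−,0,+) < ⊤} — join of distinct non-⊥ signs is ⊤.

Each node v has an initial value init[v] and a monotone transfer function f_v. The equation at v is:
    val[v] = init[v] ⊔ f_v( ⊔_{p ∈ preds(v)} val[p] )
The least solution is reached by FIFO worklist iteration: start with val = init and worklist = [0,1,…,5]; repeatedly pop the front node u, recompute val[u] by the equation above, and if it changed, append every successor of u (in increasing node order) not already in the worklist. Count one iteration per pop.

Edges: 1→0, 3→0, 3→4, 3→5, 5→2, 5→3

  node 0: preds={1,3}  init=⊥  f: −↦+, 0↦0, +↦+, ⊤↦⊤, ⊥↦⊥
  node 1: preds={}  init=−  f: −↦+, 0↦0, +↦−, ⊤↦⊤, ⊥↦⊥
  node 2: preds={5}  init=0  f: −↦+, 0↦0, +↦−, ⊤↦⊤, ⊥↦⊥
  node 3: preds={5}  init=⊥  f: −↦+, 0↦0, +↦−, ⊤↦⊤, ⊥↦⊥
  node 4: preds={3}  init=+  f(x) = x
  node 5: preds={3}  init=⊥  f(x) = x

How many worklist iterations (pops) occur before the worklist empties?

6

Trace (6 dequeues):
  [1] u=0 | in − | out + | prev ⊥ | push {}
  [2] u=1 | in ⊥ | out − | ==
  [3] u=2 | in ⊥ | out 0 | ==
  [4] u=3 | in ⊥ | out ⊥ | ==
  [5] u=4 | in ⊥ | out + | ==
  [6] u=5 | in ⊥ | out ⊥ | ==

Converged values:
  [0] +
  [1] −
  [2] 0
  [3] ⊥
  [4] +
  [5] ⊥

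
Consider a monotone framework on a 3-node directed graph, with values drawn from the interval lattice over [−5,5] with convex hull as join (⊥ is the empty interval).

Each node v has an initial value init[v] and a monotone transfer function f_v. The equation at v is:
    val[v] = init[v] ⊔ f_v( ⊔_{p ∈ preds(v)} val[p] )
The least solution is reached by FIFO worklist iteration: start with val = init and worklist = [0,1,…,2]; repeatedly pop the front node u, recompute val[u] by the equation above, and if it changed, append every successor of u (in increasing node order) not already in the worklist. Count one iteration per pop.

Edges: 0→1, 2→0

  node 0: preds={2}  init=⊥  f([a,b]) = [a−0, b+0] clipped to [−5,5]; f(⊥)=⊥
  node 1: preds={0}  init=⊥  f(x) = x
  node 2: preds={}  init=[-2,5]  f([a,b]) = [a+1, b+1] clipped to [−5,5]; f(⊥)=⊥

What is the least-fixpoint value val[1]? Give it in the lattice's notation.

[-2,5]

Worklist (3 pops):
  #1 pop 0: in=[-2,5] → [-2,5] (was ⊥); enqueue []
  #2 pop 1: in=[-2,5] → [-2,5] (was ⊥); enqueue []
  #3 pop 2: in=⊥ → [-2,5] (no change)

Fixpoint:
  val[0] = [-2,5]
  val[1] = [-2,5]
  val[2] = [-2,5]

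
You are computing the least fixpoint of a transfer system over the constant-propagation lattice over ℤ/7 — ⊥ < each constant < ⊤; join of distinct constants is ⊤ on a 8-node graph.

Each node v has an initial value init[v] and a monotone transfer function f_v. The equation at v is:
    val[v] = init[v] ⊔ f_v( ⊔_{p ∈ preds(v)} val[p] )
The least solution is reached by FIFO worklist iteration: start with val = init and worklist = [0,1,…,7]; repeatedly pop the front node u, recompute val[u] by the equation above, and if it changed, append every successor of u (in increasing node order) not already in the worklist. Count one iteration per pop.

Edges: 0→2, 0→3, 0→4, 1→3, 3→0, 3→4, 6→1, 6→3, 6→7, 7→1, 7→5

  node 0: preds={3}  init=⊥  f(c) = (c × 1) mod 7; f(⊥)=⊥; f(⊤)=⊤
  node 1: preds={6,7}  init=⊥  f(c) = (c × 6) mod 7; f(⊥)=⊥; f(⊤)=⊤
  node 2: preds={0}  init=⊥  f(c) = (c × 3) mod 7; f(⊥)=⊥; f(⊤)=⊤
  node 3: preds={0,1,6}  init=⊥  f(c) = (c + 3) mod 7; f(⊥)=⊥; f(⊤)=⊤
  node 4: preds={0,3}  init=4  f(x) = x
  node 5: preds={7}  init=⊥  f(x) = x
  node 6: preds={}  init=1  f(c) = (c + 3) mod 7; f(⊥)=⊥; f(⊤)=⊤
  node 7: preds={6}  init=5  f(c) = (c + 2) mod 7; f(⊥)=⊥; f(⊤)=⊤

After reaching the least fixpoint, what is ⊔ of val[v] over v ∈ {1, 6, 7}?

Iteration log — 14 steps:
  step 1. node 0  ⊔preds=⊥  new=⊥  stable
  step 2. node 1  ⊔preds=⊤  new=⊤  old=⊥  +wl: 
  step 3. node 2  ⊔preds=⊥  new=⊥  stable
  step 4. node 3  ⊔preds=⊤  new=⊤  old=⊥  +wl: 0
  step 5. node 4  ⊔preds=⊤  new=⊤  old=4  +wl: 
  step 6. node 5  ⊔preds=5  new=5  old=⊥  +wl: 
  step 7. node 6  ⊔preds=⊥  new=1  stable
  step 8. node 7  ⊔preds=1  new=⊤  old=5  +wl: 1,5
  step 9. node 0  ⊔preds=⊤  new=⊤  old=⊥  +wl: 2,3,4
  step 10. node 1  ⊔preds=⊤  new=⊤  stable
  step 11. node 5  ⊔preds=⊤  new=⊤  old=5  +wl: 
  step 12. node 2  ⊔preds=⊤  new=⊤  old=⊥  +wl: 
  step 13. node 3  ⊔preds=⊤  new=⊤  stable
  step 14. node 4  ⊔preds=⊤  new=⊤  stable

Least fixpoint reached:
  node 0: ⊤
  node 1: ⊤
  node 2: ⊤
  node 3: ⊤
  node 4: ⊤
  node 5: ⊤
  node 6: 1
  node 7: ⊤

⊤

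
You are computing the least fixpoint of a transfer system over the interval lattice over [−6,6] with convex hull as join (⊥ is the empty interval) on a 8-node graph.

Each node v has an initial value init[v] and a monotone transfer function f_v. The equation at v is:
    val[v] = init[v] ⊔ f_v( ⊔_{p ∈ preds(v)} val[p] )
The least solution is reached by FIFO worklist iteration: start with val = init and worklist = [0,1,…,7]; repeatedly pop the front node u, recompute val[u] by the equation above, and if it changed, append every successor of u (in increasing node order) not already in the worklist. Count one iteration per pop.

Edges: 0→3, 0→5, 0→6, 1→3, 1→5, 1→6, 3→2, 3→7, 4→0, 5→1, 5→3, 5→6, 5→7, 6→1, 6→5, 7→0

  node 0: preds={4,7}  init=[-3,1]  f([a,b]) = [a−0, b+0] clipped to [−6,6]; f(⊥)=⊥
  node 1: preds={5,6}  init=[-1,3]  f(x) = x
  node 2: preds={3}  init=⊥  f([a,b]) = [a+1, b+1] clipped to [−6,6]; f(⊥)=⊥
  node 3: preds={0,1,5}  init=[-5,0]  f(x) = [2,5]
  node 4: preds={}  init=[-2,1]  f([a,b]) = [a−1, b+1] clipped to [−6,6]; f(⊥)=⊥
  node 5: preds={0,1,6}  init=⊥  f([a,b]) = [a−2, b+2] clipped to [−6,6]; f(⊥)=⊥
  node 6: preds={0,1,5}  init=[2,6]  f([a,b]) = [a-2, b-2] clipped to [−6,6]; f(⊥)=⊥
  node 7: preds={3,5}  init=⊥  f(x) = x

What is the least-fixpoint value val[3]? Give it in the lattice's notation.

[-5,5]

Iteration log — 22 steps:
  step 1. node 0  ⊔preds=[-2,1]  new=[-3,1]  stable
  step 2. node 1  ⊔preds=[2,6]  new=[-1,6]  old=[-1,3]  +wl: 
  step 3. node 2  ⊔preds=[-5,0]  new=[-4,1]  old=⊥  +wl: 
  step 4. node 3  ⊔preds=[-3,6]  new=[-5,5]  old=[-5,0]  +wl: 2
  step 5. node 4  ⊔preds=⊥  new=[-2,1]  stable
  step 6. node 5  ⊔preds=[-3,6]  new=[-5,6]  old=⊥  +wl: 1,3
  step 7. node 6  ⊔preds=[-5,6]  new=[-6,6]  old=[2,6]  +wl: 5
  step 8. node 7  ⊔preds=[-5,6]  new=[-5,6]  old=⊥  +wl: 0
  step 9. node 2  ⊔preds=[-5,5]  new=[-4,6]  old=[-4,1]  +wl: 
  step 10. node 1  ⊔preds=[-6,6]  new=[-6,6]  old=[-1,6]  +wl: 6
  step 11. node 3  ⊔preds=[-6,6]  new=[-5,5]  stable
  step 12. node 5  ⊔preds=[-6,6]  new=[-6,6]  old=[-5,6]  +wl: 1,3,7
  step 13. node 0  ⊔preds=[-5,6]  new=[-5,6]  old=[-3,1]  +wl: 5
  step 14. node 6  ⊔preds=[-6,6]  new=[-6,6]  stable
  step 15. node 1  ⊔preds=[-6,6]  new=[-6,6]  stable
  step 16. node 3  ⊔preds=[-6,6]  new=[-5,5]  stable
  step 17. node 7  ⊔preds=[-6,6]  new=[-6,6]  old=[-5,6]  +wl: 0
  step 18. node 5  ⊔preds=[-6,6]  new=[-6,6]  stable
  step 19. node 0  ⊔preds=[-6,6]  new=[-6,6]  old=[-5,6]  +wl: 3,5,6
  step 20. node 3  ⊔preds=[-6,6]  new=[-5,5]  stable
  step 21. node 5  ⊔preds=[-6,6]  new=[-6,6]  stable
  step 22. node 6  ⊔preds=[-6,6]  new=[-6,6]  stable

Least fixpoint reached:
  node 0: [-6,6]
  node 1: [-6,6]
  node 2: [-4,6]
  node 3: [-5,5]
  node 4: [-2,1]
  node 5: [-6,6]
  node 6: [-6,6]
  node 7: [-6,6]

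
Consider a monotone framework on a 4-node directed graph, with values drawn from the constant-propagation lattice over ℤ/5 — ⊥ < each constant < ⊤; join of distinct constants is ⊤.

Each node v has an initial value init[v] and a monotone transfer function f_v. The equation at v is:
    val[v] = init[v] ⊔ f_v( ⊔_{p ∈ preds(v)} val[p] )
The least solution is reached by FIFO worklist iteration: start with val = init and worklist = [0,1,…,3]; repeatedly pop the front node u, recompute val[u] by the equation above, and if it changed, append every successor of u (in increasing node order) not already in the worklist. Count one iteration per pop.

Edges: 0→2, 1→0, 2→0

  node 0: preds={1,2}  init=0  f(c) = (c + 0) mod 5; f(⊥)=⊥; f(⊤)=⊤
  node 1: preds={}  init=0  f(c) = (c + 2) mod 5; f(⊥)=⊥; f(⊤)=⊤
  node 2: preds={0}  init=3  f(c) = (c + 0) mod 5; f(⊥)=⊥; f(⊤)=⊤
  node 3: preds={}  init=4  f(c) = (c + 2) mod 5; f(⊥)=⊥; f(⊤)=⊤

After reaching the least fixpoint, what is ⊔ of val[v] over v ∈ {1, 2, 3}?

⊤

Iteration log — 5 steps:
  step 1. node 0  ⊔preds=⊤  new=⊤  old=0  +wl: 
  step 2. node 1  ⊔preds=⊥  new=0  stable
  step 3. node 2  ⊔preds=⊤  new=⊤  old=3  +wl: 0
  step 4. node 3  ⊔preds=⊥  new=4  stable
  step 5. node 0  ⊔preds=⊤  new=⊤  stable

Least fixpoint reached:
  node 0: ⊤
  node 1: 0
  node 2: ⊤
  node 3: 4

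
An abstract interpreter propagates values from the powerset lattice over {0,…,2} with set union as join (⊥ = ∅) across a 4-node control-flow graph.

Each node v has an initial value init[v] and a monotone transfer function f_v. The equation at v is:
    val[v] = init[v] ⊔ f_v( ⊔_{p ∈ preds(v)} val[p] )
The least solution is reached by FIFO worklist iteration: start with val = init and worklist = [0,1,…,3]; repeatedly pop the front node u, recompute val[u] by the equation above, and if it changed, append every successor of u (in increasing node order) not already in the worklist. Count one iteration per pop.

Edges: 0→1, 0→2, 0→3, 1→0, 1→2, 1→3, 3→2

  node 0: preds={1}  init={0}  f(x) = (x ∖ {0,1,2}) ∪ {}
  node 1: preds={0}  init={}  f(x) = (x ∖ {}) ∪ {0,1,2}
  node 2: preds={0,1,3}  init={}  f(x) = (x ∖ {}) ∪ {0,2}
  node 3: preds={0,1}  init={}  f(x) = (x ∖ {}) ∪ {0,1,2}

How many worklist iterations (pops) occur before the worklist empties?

6

Trace (6 dequeues):
  [1] u=0 | in {} | out {0} | ==
  [2] u=1 | in {0} | out {0,1,2} | prev {} | push {0}
  [3] u=2 | in {0,1,2} | out {0,1,2} | prev {} | push {}
  [4] u=3 | in {0,1,2} | out {0,1,2} | prev {} | push {2}
  [5] u=0 | in {0,1,2} | out {0} | ==
  [6] u=2 | in {0,1,2} | out {0,1,2} | ==

Converged values:
  [0] {0}
  [1] {0,1,2}
  [2] {0,1,2}
  [3] {0,1,2}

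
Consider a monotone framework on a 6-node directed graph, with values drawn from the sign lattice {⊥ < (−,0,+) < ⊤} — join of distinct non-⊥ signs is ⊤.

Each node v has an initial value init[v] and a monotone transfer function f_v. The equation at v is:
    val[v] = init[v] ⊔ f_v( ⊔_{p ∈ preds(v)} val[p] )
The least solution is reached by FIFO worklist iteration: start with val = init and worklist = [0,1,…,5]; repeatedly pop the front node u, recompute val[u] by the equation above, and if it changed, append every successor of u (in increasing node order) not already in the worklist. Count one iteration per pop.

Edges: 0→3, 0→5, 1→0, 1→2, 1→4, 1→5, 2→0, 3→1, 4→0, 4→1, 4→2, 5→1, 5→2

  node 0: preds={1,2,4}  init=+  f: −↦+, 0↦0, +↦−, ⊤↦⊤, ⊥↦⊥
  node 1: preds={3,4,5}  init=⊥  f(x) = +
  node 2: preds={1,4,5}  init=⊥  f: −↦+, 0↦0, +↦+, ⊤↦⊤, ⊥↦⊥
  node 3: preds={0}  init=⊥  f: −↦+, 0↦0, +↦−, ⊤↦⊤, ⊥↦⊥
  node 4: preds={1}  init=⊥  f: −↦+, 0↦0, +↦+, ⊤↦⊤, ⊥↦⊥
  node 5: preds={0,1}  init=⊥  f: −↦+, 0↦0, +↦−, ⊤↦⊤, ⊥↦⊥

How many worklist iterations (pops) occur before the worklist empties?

14

Worklist (14 pops):
  #1 pop 0: in=⊥ → + (no change)
  #2 pop 1: in=⊥ → + (was ⊥); enqueue [0]
  #3 pop 2: in=+ → + (was ⊥); enqueue []
  #4 pop 3: in=+ → − (was ⊥); enqueue [1]
  #5 pop 4: in=+ → + (was ⊥); enqueue [2]
  #6 pop 5: in=+ → − (was ⊥); enqueue []
  #7 pop 0: in=+ → ⊤ (was +); enqueue [3,5]
  #8 pop 1: in=⊤ → + (no change)
  #9 pop 2: in=⊤ → ⊤ (was +); enqueue [0]
  #10 pop 3: in=⊤ → ⊤ (was −); enqueue [1]
  #11 pop 5: in=⊤ → ⊤ (was −); enqueue [2]
  #12 pop 0: in=⊤ → ⊤ (no change)
  #13 pop 1: in=⊤ → + (no change)
  #14 pop 2: in=⊤ → ⊤ (no change)

Fixpoint:
  val[0] = ⊤
  val[1] = +
  val[2] = ⊤
  val[3] = ⊤
  val[4] = +
  val[5] = ⊤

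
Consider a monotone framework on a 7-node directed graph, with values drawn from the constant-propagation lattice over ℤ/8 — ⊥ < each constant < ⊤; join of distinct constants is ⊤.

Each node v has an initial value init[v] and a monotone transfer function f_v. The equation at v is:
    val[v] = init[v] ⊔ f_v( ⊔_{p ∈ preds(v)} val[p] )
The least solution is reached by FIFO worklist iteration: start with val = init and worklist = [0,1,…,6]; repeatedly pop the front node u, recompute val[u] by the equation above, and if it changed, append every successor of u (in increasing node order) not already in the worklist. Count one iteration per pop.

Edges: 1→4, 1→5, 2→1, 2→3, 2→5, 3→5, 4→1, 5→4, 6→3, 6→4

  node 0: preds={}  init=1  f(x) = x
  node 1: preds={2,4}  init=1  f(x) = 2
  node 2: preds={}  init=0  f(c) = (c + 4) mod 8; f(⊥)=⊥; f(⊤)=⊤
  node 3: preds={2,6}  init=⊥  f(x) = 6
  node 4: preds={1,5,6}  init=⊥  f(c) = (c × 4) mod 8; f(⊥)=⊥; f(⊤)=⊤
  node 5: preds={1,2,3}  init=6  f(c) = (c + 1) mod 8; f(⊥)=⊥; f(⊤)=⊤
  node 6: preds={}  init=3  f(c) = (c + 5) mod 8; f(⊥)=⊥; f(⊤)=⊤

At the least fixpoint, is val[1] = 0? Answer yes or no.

no

Worklist (9 pops):
  #1 pop 0: in=⊥ → 1 (no change)
  #2 pop 1: in=0 → ⊤ (was 1); enqueue []
  #3 pop 2: in=⊥ → 0 (no change)
  #4 pop 3: in=⊤ → 6 (was ⊥); enqueue []
  #5 pop 4: in=⊤ → ⊤ (was ⊥); enqueue [1]
  #6 pop 5: in=⊤ → ⊤ (was 6); enqueue [4]
  #7 pop 6: in=⊥ → 3 (no change)
  #8 pop 1: in=⊤ → ⊤ (no change)
  #9 pop 4: in=⊤ → ⊤ (no change)

Fixpoint:
  val[0] = 1
  val[1] = ⊤
  val[2] = 0
  val[3] = 6
  val[4] = ⊤
  val[5] = ⊤
  val[6] = 3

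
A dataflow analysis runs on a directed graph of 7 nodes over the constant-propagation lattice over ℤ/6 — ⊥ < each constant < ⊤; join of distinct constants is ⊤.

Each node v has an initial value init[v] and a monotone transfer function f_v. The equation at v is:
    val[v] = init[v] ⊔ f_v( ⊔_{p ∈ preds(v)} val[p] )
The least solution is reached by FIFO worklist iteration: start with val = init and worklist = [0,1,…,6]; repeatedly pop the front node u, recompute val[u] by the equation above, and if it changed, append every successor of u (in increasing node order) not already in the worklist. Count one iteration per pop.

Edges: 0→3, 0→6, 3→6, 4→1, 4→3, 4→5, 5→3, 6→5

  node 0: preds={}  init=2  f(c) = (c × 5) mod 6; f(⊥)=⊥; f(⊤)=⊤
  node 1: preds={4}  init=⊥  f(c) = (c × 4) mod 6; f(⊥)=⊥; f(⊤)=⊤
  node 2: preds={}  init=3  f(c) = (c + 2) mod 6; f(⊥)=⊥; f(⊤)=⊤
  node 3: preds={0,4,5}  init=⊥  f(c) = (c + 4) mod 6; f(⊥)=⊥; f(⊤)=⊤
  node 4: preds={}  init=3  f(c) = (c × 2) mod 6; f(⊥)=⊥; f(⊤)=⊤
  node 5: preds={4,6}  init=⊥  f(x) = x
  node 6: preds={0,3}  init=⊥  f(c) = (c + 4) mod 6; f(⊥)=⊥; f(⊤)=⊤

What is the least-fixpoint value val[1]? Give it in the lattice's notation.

0

Iteration log — 10 steps:
  step 1. node 0  ⊔preds=⊥  new=2  stable
  step 2. node 1  ⊔preds=3  new=0  old=⊥  +wl: 
  step 3. node 2  ⊔preds=⊥  new=3  stable
  step 4. node 3  ⊔preds=⊤  new=⊤  old=⊥  +wl: 
  step 5. node 4  ⊔preds=⊥  new=3  stable
  step 6. node 5  ⊔preds=3  new=3  old=⊥  +wl: 3
  step 7. node 6  ⊔preds=⊤  new=⊤  old=⊥  +wl: 5
  step 8. node 3  ⊔preds=⊤  new=⊤  stable
  step 9. node 5  ⊔preds=⊤  new=⊤  old=3  +wl: 3
  step 10. node 3  ⊔preds=⊤  new=⊤  stable

Least fixpoint reached:
  node 0: 2
  node 1: 0
  node 2: 3
  node 3: ⊤
  node 4: 3
  node 5: ⊤
  node 6: ⊤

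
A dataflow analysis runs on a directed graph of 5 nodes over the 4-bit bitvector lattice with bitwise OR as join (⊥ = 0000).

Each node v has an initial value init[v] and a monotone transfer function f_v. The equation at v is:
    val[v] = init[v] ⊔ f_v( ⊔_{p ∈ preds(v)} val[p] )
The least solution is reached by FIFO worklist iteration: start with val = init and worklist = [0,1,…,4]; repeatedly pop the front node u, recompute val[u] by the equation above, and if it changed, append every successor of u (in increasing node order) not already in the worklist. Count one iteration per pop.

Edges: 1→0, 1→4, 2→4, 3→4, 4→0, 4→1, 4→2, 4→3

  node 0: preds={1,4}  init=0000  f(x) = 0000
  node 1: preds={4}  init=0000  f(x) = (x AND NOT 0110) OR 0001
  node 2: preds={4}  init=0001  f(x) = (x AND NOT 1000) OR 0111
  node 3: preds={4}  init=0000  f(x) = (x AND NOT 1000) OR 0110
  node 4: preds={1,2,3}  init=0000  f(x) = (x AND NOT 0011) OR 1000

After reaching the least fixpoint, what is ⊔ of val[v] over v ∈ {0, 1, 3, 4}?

Iteration log — 11 steps:
  step 1. node 0  ⊔preds=0000  new=0000  stable
  step 2. node 1  ⊔preds=0000  new=0001  old=0000  +wl: 0
  step 3. node 2  ⊔preds=0000  new=0111  old=0001  +wl: 
  step 4. node 3  ⊔preds=0000  new=0110  old=0000  +wl: 
  step 5. node 4  ⊔preds=0111  new=1100  old=0000  +wl: 1,2,3
  step 6. node 0  ⊔preds=1101  new=0000  stable
  step 7. node 1  ⊔preds=1100  new=1001  old=0001  +wl: 0,4
  step 8. node 2  ⊔preds=1100  new=0111  stable
  step 9. node 3  ⊔preds=1100  new=0110  stable
  step 10. node 0  ⊔preds=1101  new=0000  stable
  step 11. node 4  ⊔preds=1111  new=1100  stable

Least fixpoint reached:
  node 0: 0000
  node 1: 1001
  node 2: 0111
  node 3: 0110
  node 4: 1100

1111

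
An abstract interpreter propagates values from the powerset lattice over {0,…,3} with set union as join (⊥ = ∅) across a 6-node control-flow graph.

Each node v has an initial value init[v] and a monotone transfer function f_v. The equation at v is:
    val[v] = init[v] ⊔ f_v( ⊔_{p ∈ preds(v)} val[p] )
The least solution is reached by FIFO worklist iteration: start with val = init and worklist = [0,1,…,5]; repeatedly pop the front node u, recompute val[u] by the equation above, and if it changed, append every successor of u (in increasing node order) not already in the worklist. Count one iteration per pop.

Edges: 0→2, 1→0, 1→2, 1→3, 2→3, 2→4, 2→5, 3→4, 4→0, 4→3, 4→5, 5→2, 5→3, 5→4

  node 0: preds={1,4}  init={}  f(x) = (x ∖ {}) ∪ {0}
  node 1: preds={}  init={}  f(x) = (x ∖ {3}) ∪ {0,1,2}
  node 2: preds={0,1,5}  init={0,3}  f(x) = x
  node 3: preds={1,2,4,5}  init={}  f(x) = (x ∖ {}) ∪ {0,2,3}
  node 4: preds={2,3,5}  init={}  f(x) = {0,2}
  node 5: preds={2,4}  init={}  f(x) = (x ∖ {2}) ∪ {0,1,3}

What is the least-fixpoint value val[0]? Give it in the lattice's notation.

{0,1,2}

Iteration log — 10 steps:
  step 1. node 0  ⊔preds={}  new={0}  old={}  +wl: 
  step 2. node 1  ⊔preds={}  new={0,1,2}  old={}  +wl: 0
  step 3. node 2  ⊔preds={0,1,2}  new={0,1,2,3}  old={0,3}  +wl: 
  step 4. node 3  ⊔preds={0,1,2,3}  new={0,1,2,3}  old={}  +wl: 
  step 5. node 4  ⊔preds={0,1,2,3}  new={0,2}  old={}  +wl: 3
  step 6. node 5  ⊔preds={0,1,2,3}  new={0,1,3}  old={}  +wl: 2,4
  step 7. node 0  ⊔preds={0,1,2}  new={0,1,2}  old={0}  +wl: 
  step 8. node 3  ⊔preds={0,1,2,3}  new={0,1,2,3}  stable
  step 9. node 2  ⊔preds={0,1,2,3}  new={0,1,2,3}  stable
  step 10. node 4  ⊔preds={0,1,2,3}  new={0,2}  stable

Least fixpoint reached:
  node 0: {0,1,2}
  node 1: {0,1,2}
  node 2: {0,1,2,3}
  node 3: {0,1,2,3}
  node 4: {0,2}
  node 5: {0,1,3}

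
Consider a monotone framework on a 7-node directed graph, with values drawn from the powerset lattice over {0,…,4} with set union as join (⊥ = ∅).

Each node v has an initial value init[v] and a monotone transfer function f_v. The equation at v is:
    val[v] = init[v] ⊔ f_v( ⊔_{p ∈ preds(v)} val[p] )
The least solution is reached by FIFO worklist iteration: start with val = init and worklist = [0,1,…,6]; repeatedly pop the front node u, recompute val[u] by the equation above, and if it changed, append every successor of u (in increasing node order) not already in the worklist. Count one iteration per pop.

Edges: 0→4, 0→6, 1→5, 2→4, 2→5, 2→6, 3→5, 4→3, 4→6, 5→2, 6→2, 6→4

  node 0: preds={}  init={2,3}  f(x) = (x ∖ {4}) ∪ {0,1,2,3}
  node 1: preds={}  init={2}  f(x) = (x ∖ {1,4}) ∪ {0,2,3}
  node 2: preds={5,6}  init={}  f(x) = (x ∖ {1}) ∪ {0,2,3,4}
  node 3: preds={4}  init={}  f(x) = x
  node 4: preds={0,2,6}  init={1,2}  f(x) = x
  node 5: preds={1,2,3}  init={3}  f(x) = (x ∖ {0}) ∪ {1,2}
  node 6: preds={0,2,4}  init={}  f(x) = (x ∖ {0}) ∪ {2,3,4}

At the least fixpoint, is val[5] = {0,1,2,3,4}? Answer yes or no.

no

Trace (11 dequeues):
  [1] u=0 | in {} | out {0,1,2,3} | prev {2,3} | push {}
  [2] u=1 | in {} | out {0,2,3} | prev {2} | push {}
  [3] u=2 | in {3} | out {0,2,3,4} | prev {} | push {}
  [4] u=3 | in {1,2} | out {1,2} | prev {} | push {}
  [5] u=4 | in {0,1,2,3,4} | out {0,1,2,3,4} | prev {1,2} | push {3}
  [6] u=5 | in {0,1,2,3,4} | out {1,2,3,4} | prev {3} | push {2}
  [7] u=6 | in {0,1,2,3,4} | out {1,2,3,4} | prev {} | push {4}
  [8] u=3 | in {0,1,2,3,4} | out {0,1,2,3,4} | prev {1,2} | push {5}
  [9] u=2 | in {1,2,3,4} | out {0,2,3,4} | ==
  [10] u=4 | in {0,1,2,3,4} | out {0,1,2,3,4} | ==
  [11] u=5 | in {0,1,2,3,4} | out {1,2,3,4} | ==

Converged values:
  [0] {0,1,2,3}
  [1] {0,2,3}
  [2] {0,2,3,4}
  [3] {0,1,2,3,4}
  [4] {0,1,2,3,4}
  [5] {1,2,3,4}
  [6] {1,2,3,4}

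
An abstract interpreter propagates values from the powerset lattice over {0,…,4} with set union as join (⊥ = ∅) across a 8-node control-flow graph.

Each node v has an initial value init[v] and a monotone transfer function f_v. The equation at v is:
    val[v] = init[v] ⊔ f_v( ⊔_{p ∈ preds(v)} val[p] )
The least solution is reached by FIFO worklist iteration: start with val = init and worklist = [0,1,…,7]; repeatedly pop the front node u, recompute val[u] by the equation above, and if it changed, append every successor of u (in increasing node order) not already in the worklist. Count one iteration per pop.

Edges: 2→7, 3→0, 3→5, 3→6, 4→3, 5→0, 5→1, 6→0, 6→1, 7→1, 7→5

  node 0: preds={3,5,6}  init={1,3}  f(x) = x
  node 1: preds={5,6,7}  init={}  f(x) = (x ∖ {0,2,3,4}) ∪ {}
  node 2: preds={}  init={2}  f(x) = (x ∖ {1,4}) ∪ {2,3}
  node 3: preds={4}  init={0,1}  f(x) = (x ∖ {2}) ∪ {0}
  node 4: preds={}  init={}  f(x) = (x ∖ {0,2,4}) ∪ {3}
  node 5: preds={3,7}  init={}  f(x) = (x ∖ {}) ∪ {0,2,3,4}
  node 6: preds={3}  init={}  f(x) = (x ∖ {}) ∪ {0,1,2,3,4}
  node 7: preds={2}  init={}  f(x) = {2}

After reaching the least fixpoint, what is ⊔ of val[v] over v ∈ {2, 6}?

Iteration log — 13 steps:
  step 1. node 0  ⊔preds={0,1}  new={0,1,3}  old={1,3}  +wl: 
  step 2. node 1  ⊔preds={}  new={}  stable
  step 3. node 2  ⊔preds={}  new={2,3}  old={2}  +wl: 
  step 4. node 3  ⊔preds={}  new={0,1}  stable
  step 5. node 4  ⊔preds={}  new={3}  old={}  +wl: 3
  step 6. node 5  ⊔preds={0,1}  new={0,1,2,3,4}  old={}  +wl: 0,1
  step 7. node 6  ⊔preds={0,1}  new={0,1,2,3,4}  old={}  +wl: 
  step 8. node 7  ⊔preds={2,3}  new={2}  old={}  +wl: 5
  step 9. node 3  ⊔preds={3}  new={0,1,3}  old={0,1}  +wl: 6
  step 10. node 0  ⊔preds={0,1,2,3,4}  new={0,1,2,3,4}  old={0,1,3}  +wl: 
  step 11. node 1  ⊔preds={0,1,2,3,4}  new={1}  old={}  +wl: 
  step 12. node 5  ⊔preds={0,1,2,3}  new={0,1,2,3,4}  stable
  step 13. node 6  ⊔preds={0,1,3}  new={0,1,2,3,4}  stable

Least fixpoint reached:
  node 0: {0,1,2,3,4}
  node 1: {1}
  node 2: {2,3}
  node 3: {0,1,3}
  node 4: {3}
  node 5: {0,1,2,3,4}
  node 6: {0,1,2,3,4}
  node 7: {2}

{0,1,2,3,4}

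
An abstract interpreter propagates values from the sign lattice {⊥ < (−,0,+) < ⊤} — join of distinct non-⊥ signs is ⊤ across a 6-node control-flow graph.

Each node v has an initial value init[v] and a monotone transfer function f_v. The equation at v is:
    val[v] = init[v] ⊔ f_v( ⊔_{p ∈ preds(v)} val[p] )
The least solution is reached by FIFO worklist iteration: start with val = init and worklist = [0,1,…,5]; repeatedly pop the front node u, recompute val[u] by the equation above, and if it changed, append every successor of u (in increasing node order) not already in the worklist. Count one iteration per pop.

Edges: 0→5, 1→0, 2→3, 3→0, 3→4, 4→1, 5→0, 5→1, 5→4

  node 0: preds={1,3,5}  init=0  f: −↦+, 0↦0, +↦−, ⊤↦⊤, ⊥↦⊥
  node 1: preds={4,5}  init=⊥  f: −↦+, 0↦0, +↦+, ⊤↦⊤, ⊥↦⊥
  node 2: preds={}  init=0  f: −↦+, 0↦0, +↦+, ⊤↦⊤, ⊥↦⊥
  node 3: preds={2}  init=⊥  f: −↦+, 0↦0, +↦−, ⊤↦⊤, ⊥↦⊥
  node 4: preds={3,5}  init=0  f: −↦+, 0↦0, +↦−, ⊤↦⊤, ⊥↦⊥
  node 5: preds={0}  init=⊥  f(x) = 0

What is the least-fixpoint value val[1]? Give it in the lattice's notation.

0

Trace (9 dequeues):
  [1] u=0 | in ⊥ | out 0 | ==
  [2] u=1 | in 0 | out 0 | prev ⊥ | push {0}
  [3] u=2 | in ⊥ | out 0 | ==
  [4] u=3 | in 0 | out 0 | prev ⊥ | push {}
  [5] u=4 | in 0 | out 0 | ==
  [6] u=5 | in 0 | out 0 | prev ⊥ | push {1,4}
  [7] u=0 | in 0 | out 0 | ==
  [8] u=1 | in 0 | out 0 | ==
  [9] u=4 | in 0 | out 0 | ==

Converged values:
  [0] 0
  [1] 0
  [2] 0
  [3] 0
  [4] 0
  [5] 0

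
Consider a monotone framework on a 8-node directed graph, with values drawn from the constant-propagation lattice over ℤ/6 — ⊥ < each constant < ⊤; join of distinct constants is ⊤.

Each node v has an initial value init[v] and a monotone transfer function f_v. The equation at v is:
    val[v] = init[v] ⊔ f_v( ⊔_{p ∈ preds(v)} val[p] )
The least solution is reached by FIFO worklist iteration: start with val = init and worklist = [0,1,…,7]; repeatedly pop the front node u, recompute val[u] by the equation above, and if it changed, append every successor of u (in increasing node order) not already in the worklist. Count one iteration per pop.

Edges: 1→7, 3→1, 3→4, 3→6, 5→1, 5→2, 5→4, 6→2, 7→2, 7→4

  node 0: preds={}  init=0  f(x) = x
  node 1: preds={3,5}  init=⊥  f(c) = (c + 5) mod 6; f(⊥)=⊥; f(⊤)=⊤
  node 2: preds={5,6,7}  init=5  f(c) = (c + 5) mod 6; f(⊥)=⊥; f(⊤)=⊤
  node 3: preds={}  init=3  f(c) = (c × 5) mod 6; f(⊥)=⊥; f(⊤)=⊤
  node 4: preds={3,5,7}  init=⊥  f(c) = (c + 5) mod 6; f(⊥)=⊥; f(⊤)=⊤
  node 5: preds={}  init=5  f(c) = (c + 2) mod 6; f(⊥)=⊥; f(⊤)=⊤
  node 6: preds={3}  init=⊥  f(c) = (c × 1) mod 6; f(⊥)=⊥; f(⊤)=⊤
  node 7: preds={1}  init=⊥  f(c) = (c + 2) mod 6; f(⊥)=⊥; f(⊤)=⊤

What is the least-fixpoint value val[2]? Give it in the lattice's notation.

Trace (10 dequeues):
  [1] u=0 | in ⊥ | out 0 | ==
  [2] u=1 | in ⊤ | out ⊤ | prev ⊥ | push {}
  [3] u=2 | in 5 | out ⊤ | prev 5 | push {}
  [4] u=3 | in ⊥ | out 3 | ==
  [5] u=4 | in ⊤ | out ⊤ | prev ⊥ | push {}
  [6] u=5 | in ⊥ | out 5 | ==
  [7] u=6 | in 3 | out 3 | prev ⊥ | push {2}
  [8] u=7 | in ⊤ | out ⊤ | prev ⊥ | push {4}
  [9] u=2 | in ⊤ | out ⊤ | ==
  [10] u=4 | in ⊤ | out ⊤ | ==

Converged values:
  [0] 0
  [1] ⊤
  [2] ⊤
  [3] 3
  [4] ⊤
  [5] 5
  [6] 3
  [7] ⊤

⊤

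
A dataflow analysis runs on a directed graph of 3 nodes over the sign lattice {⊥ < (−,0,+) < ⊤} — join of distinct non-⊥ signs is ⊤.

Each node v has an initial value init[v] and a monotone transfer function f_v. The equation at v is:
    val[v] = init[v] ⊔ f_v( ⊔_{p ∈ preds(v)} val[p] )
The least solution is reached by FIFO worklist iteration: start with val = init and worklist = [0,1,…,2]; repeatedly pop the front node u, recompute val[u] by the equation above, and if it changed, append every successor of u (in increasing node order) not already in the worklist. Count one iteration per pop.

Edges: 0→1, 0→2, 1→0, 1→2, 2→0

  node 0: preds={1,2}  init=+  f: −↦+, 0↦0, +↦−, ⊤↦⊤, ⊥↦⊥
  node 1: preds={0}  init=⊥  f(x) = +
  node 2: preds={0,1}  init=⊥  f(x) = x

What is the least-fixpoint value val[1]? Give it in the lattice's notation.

Trace (7 dequeues):
  [1] u=0 | in ⊥ | out + | ==
  [2] u=1 | in + | out + | prev ⊥ | push {0}
  [3] u=2 | in + | out + | prev ⊥ | push {}
  [4] u=0 | in + | out ⊤ | prev + | push {1,2}
  [5] u=1 | in ⊤ | out + | ==
  [6] u=2 | in ⊤ | out ⊤ | prev + | push {0}
  [7] u=0 | in ⊤ | out ⊤ | ==

Converged values:
  [0] ⊤
  [1] +
  [2] ⊤

+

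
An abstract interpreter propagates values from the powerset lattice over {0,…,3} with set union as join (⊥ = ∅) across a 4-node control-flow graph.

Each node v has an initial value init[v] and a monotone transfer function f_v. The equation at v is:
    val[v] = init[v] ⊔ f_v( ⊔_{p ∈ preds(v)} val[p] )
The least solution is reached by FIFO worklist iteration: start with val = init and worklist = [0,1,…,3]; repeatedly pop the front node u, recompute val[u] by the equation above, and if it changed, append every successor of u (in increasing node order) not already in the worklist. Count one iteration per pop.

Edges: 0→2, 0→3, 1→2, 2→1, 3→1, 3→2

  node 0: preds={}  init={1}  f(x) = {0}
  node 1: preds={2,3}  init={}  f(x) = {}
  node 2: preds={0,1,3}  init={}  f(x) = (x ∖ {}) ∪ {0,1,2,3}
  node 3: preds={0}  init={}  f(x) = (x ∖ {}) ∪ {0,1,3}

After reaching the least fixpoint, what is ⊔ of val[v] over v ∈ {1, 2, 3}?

Worklist (6 pops):
  #1 pop 0: in={} → {0,1} (was {1}); enqueue []
  #2 pop 1: in={} → {} (no change)
  #3 pop 2: in={0,1} → {0,1,2,3} (was {}); enqueue [1]
  #4 pop 3: in={0,1} → {0,1,3} (was {}); enqueue [2]
  #5 pop 1: in={0,1,2,3} → {} (no change)
  #6 pop 2: in={0,1,3} → {0,1,2,3} (no change)

Fixpoint:
  val[0] = {0,1}
  val[1] = {}
  val[2] = {0,1,2,3}
  val[3] = {0,1,3}

{0,1,2,3}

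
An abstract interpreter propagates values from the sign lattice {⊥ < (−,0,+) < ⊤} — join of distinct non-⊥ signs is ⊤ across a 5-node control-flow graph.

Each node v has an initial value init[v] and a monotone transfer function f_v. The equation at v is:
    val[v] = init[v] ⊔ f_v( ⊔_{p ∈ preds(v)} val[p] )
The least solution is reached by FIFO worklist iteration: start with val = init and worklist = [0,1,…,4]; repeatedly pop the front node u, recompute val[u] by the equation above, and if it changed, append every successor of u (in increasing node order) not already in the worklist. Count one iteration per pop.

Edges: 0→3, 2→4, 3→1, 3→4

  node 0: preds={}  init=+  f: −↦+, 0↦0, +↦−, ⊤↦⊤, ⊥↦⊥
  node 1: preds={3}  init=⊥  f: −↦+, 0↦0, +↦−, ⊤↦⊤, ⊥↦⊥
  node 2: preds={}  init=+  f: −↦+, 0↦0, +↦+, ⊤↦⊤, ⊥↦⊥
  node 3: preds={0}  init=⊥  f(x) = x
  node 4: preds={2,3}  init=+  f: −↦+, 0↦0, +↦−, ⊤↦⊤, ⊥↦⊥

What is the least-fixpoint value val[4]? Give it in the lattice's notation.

⊤

Trace (6 dequeues):
  [1] u=0 | in ⊥ | out + | ==
  [2] u=1 | in ⊥ | out ⊥ | ==
  [3] u=2 | in ⊥ | out + | ==
  [4] u=3 | in + | out + | prev ⊥ | push {1}
  [5] u=4 | in + | out ⊤ | prev + | push {}
  [6] u=1 | in + | out − | prev ⊥ | push {}

Converged values:
  [0] +
  [1] −
  [2] +
  [3] +
  [4] ⊤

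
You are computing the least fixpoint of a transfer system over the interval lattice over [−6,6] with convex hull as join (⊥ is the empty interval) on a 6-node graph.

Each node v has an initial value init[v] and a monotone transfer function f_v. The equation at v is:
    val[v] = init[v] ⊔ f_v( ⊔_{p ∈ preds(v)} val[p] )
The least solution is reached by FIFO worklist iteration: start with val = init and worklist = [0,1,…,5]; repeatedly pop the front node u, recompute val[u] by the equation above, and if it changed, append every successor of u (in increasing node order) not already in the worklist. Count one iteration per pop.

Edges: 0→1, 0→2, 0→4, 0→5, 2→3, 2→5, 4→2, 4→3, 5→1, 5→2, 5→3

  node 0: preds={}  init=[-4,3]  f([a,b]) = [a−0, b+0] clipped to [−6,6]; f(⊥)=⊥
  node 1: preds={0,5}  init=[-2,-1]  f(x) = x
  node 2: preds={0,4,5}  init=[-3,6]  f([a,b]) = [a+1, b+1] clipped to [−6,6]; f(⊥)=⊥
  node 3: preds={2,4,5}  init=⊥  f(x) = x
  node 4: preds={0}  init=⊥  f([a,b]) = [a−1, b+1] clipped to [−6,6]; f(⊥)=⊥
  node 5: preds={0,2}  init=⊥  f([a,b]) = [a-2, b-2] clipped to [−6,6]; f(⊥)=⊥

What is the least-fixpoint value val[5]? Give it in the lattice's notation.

[-6,4]

Trace (10 dequeues):
  [1] u=0 | in ⊥ | out [-4,3] | ==
  [2] u=1 | in [-4,3] | out [-4,3] | prev [-2,-1] | push {}
  [3] u=2 | in [-4,3] | out [-3,6] | ==
  [4] u=3 | in [-3,6] | out [-3,6] | prev ⊥ | push {}
  [5] u=4 | in [-4,3] | out [-5,4] | prev ⊥ | push {2,3}
  [6] u=5 | in [-4,6] | out [-6,4] | prev ⊥ | push {1}
  [7] u=2 | in [-6,4] | out [-5,6] | prev [-3,6] | push {5}
  [8] u=3 | in [-6,6] | out [-6,6] | prev [-3,6] | push {}
  [9] u=1 | in [-6,4] | out [-6,4] | prev [-4,3] | push {}
  [10] u=5 | in [-5,6] | out [-6,4] | ==

Converged values:
  [0] [-4,3]
  [1] [-6,4]
  [2] [-5,6]
  [3] [-6,6]
  [4] [-5,4]
  [5] [-6,4]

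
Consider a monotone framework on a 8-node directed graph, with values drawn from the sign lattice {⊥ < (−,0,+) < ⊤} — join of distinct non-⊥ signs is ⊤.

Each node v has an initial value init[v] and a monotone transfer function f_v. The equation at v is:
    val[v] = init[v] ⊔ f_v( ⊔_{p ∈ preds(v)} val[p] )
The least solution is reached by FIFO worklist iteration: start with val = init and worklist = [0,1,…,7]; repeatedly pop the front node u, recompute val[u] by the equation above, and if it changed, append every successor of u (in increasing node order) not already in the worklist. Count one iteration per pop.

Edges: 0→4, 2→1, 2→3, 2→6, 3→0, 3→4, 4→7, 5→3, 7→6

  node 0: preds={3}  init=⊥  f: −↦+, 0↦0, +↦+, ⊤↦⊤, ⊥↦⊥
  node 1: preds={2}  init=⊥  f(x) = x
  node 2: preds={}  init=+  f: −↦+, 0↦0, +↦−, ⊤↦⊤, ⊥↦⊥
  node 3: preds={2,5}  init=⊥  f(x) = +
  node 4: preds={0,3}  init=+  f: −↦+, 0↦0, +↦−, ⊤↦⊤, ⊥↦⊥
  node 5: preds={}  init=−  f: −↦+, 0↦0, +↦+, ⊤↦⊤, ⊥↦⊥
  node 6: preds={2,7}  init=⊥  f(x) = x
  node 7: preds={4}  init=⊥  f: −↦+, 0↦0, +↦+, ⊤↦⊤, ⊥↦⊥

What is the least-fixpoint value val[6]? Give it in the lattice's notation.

Iteration log — 11 steps:
  step 1. node 0  ⊔preds=⊥  new=⊥  stable
  step 2. node 1  ⊔preds=+  new=+  old=⊥  +wl: 
  step 3. node 2  ⊔preds=⊥  new=+  stable
  step 4. node 3  ⊔preds=⊤  new=+  old=⊥  +wl: 0
  step 5. node 4  ⊔preds=+  new=⊤  old=+  +wl: 
  step 6. node 5  ⊔preds=⊥  new=−  stable
  step 7. node 6  ⊔preds=+  new=+  old=⊥  +wl: 
  step 8. node 7  ⊔preds=⊤  new=⊤  old=⊥  +wl: 6
  step 9. node 0  ⊔preds=+  new=+  old=⊥  +wl: 4
  step 10. node 6  ⊔preds=⊤  new=⊤  old=+  +wl: 
  step 11. node 4  ⊔preds=+  new=⊤  stable

Least fixpoint reached:
  node 0: +
  node 1: +
  node 2: +
  node 3: +
  node 4: ⊤
  node 5: −
  node 6: ⊤
  node 7: ⊤

⊤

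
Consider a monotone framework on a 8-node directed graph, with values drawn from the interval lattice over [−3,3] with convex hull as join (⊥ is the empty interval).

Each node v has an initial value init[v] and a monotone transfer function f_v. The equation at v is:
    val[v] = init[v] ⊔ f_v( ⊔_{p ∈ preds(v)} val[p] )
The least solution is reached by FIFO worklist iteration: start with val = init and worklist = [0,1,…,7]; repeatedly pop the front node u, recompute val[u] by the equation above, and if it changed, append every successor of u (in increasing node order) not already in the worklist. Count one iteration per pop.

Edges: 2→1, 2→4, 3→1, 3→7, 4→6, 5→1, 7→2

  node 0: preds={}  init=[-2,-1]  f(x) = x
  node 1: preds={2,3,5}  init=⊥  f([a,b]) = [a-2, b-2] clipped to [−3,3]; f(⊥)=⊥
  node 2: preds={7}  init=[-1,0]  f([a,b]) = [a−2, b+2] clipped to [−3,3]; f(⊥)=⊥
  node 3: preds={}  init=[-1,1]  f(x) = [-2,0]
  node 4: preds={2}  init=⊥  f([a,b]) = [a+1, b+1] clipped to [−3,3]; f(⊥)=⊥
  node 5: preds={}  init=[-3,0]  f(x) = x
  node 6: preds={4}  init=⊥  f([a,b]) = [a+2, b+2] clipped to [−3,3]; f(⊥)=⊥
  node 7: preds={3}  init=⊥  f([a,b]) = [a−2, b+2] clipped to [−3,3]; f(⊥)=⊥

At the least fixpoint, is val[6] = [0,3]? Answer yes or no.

yes

Trace (13 dequeues):
  [1] u=0 | in ⊥ | out [-2,-1] | ==
  [2] u=1 | in [-3,1] | out [-3,-1] | prev ⊥ | push {}
  [3] u=2 | in ⊥ | out [-1,0] | ==
  [4] u=3 | in ⊥ | out [-2,1] | prev [-1,1] | push {1}
  [5] u=4 | in [-1,0] | out [0,1] | prev ⊥ | push {}
  [6] u=5 | in ⊥ | out [-3,0] | ==
  [7] u=6 | in [0,1] | out [2,3] | prev ⊥ | push {}
  [8] u=7 | in [-2,1] | out [-3,3] | prev ⊥ | push {2}
  [9] u=1 | in [-3,1] | out [-3,-1] | ==
  [10] u=2 | in [-3,3] | out [-3,3] | prev [-1,0] | push {1,4}
  [11] u=1 | in [-3,3] | out [-3,1] | prev [-3,-1] | push {}
  [12] u=4 | in [-3,3] | out [-2,3] | prev [0,1] | push {6}
  [13] u=6 | in [-2,3] | out [0,3] | prev [2,3] | push {}

Converged values:
  [0] [-2,-1]
  [1] [-3,1]
  [2] [-3,3]
  [3] [-2,1]
  [4] [-2,3]
  [5] [-3,0]
  [6] [0,3]
  [7] [-3,3]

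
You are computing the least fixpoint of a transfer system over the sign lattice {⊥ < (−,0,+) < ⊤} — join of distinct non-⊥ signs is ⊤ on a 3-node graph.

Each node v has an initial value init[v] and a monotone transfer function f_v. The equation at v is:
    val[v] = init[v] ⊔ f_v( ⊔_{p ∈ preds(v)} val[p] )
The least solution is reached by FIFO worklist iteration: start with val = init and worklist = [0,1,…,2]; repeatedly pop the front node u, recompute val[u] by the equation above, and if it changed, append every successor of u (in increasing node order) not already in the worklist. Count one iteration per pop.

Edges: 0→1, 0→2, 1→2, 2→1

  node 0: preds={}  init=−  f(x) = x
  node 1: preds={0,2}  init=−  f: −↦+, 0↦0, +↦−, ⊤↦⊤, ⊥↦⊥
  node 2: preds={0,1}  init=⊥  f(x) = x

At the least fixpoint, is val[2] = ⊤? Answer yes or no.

Worklist (4 pops):
  #1 pop 0: in=⊥ → − (no change)
  #2 pop 1: in=− → ⊤ (was −); enqueue []
  #3 pop 2: in=⊤ → ⊤ (was ⊥); enqueue [1]
  #4 pop 1: in=⊤ → ⊤ (no change)

Fixpoint:
  val[0] = −
  val[1] = ⊤
  val[2] = ⊤

yes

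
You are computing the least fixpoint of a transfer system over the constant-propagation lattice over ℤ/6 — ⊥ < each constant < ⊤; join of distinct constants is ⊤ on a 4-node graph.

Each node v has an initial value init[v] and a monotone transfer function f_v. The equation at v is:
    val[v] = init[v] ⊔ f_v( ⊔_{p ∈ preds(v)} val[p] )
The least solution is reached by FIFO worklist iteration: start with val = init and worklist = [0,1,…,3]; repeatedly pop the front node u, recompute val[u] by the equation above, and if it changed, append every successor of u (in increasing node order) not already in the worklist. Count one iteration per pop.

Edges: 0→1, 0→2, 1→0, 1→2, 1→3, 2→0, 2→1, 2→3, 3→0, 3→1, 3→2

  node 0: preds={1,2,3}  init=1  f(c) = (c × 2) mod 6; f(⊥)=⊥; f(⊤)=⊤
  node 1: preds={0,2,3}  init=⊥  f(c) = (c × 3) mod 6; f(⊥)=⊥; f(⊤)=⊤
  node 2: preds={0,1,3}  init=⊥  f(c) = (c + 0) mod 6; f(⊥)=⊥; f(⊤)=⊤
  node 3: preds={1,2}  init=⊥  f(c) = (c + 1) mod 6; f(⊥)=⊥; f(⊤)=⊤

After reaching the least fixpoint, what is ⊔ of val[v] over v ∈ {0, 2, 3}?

⊤

Iteration log — 9 steps:
  step 1. node 0  ⊔preds=⊥  new=1  stable
  step 2. node 1  ⊔preds=1  new=3  old=⊥  +wl: 0
  step 3. node 2  ⊔preds=⊤  new=⊤  old=⊥  +wl: 1
  step 4. node 3  ⊔preds=⊤  new=⊤  old=⊥  +wl: 2
  step 5. node 0  ⊔preds=⊤  new=⊤  old=1  +wl: 
  step 6. node 1  ⊔preds=⊤  new=⊤  old=3  +wl: 0,3
  step 7. node 2  ⊔preds=⊤  new=⊤  stable
  step 8. node 0  ⊔preds=⊤  new=⊤  stable
  step 9. node 3  ⊔preds=⊤  new=⊤  stable

Least fixpoint reached:
  node 0: ⊤
  node 1: ⊤
  node 2: ⊤
  node 3: ⊤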